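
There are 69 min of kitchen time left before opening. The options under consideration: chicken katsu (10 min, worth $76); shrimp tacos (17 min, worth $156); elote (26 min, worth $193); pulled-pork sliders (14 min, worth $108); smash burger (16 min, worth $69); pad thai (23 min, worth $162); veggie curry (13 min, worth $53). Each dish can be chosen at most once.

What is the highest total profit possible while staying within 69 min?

Best packing: chicken katsu + shrimp tacos + elote + pulled-pork sliders — 67 min, 533 total.
The closest alternative, shrimp tacos + elote + pad thai, reaches only 511.

533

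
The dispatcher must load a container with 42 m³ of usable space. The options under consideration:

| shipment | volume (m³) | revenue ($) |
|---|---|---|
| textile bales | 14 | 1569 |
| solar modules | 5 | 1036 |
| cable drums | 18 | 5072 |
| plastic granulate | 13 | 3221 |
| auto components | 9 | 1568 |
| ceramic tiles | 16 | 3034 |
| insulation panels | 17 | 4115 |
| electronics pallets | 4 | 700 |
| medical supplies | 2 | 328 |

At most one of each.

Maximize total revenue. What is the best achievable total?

Greedy by ratio would take solar modules + cable drums + plastic granulate + electronics pallets + medical supplies: 42 m³ used, total 10357.
The 17 m³ tied up in plastic granulate and electronics pallets is better spent on insulation panels — total rises to 10551 (42 m³).
Next best is solar modules + cable drums + plastic granulate + electronics pallets + medical supplies at 10357 (42 m³) — short by 194.

10551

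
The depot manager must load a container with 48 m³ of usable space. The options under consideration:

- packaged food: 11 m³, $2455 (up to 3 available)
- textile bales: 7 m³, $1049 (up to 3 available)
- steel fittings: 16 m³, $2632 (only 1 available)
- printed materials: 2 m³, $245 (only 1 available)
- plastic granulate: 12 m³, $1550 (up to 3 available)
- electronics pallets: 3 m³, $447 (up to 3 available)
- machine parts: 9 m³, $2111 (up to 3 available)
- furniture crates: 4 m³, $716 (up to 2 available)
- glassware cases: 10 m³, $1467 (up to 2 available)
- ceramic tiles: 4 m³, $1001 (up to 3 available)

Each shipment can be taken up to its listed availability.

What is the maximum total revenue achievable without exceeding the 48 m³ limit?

11134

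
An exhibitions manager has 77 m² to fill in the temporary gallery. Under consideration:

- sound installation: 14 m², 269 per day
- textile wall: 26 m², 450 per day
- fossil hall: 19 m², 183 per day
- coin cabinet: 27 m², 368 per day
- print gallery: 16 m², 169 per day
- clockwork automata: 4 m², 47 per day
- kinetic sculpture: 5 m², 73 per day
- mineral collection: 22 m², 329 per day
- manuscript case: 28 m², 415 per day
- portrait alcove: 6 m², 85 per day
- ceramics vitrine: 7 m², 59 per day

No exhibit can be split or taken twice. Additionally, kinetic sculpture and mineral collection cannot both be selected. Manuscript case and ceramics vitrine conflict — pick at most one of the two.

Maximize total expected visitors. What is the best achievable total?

1254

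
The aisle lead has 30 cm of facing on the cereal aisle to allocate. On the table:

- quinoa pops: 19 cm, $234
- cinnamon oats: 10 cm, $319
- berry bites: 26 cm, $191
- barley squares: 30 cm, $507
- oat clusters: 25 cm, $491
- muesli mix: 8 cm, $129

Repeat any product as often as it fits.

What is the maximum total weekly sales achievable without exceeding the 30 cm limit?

957

Ranking by ratio (weekly sales/cm): cinnamon oats 31.90, oat clusters 19.64, barley squares 16.90, muesli mix 16.12.
3×cinnamon oats uses 30 of the 30 cm and totals 957.
Every other selection either busts 30 cm or fails to beat 957.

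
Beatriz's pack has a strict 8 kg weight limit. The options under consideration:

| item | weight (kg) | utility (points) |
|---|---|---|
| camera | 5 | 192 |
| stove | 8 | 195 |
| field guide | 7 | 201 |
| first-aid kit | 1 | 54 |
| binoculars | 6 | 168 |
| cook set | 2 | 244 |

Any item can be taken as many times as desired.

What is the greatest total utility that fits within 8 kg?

Ranking by ratio (utility/kg): cook set 122.00, first-aid kit 54.00, camera 38.40.
Best packing: 4×cook set — 8 kg, 976 total.
Nothing else within 8 kg beats 976.

976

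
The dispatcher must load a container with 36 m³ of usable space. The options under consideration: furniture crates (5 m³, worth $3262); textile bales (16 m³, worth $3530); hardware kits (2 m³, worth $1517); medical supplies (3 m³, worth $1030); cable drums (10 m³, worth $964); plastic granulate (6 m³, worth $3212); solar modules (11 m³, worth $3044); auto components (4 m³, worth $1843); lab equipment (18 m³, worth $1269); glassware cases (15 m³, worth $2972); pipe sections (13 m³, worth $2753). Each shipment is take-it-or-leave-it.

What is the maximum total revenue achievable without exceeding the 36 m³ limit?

14394

By revenue per m³: hardware kits 758.50, furniture crates 652.40, plastic granulate 535.33, auto components 460.75 lead.
Taking the top-ratio shipments first gives furniture crates + hardware kits + medical supplies + plastic granulate + solar modules + auto components for 13908 (31 m³).
Dropping solar modules frees 11 m³; slotting in textile bales (16 m³) lifts the total to 14394 at 36 m³.
Next best is furniture crates + hardware kits + medical supplies + plastic granulate + solar modules + auto components at 13908 (31 m³) — short by 486.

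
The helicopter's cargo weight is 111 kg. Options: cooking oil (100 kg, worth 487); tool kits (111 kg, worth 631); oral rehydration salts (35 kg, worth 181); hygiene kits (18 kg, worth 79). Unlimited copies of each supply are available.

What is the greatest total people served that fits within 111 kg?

631

Tool kits uses 111 of the 111 kg and totals 631.
Nothing else within 111 kg beats 631.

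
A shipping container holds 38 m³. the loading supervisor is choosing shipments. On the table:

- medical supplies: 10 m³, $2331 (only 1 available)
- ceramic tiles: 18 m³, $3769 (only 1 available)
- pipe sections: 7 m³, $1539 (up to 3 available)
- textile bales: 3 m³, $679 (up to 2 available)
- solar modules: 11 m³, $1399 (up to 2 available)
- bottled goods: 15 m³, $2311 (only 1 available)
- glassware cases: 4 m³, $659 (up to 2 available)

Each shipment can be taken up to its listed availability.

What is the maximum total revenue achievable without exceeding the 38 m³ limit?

8318

Ranking by ratio (revenue/m³): medical supplies 233.10, textile bales 226.33, pipe sections 219.86, ceramic tiles 209.39.
Greedy by ratio would take medical supplies + 3×pipe sections + 2×textile bales: 37 m³ used, total 8306.
The 17 m³ tied up in 2×pipe sections and textile bales is better spent on ceramic tiles — total rises to 8318 (38 m³).
Every other selection either busts 38 m³ or exceeds an availability limit or fails to beat 8318.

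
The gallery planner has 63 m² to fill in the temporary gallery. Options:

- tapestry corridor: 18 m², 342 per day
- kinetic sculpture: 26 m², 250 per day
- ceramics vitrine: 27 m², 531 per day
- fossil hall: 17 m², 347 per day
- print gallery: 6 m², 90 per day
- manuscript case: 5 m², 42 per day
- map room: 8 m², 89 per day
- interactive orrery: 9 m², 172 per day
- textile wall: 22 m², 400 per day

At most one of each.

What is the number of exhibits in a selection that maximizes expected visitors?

3

Best achievable expected visitors is 1220.
For example tapestry corridor + ceramics vitrine + fossil hall achieves it, using 62 m².
Any selection reaching 1220 contains exactly 3 exhibits.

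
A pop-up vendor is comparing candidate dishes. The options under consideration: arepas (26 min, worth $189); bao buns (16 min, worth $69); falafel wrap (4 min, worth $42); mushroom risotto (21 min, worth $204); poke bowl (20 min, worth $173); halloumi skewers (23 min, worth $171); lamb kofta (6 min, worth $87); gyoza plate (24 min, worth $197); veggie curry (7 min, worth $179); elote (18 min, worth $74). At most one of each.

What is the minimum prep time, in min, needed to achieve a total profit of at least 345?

27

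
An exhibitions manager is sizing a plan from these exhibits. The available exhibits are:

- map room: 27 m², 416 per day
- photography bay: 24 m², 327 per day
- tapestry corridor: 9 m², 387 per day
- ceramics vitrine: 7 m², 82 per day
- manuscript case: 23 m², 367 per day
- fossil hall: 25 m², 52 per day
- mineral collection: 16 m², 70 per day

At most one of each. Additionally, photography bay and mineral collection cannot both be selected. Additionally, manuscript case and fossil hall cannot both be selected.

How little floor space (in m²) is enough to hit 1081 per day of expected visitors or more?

56

Look for the lowest-floor combination reaching 1081.
photography bay + tapestry corridor + manuscript case: 1081 expected visitors at 56 m².
Below 56 m² the best achievable stays under 1081.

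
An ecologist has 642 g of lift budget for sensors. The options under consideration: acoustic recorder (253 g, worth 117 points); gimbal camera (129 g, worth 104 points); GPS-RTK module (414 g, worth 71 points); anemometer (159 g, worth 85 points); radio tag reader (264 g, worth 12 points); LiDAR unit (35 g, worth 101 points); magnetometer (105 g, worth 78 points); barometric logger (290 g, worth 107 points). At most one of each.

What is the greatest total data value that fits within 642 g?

407

By data value per g: LiDAR unit 2.89, gimbal camera 0.81, magnetometer 0.74 lead.
A density-first pass picks gimbal camera + anemometer + LiDAR unit + magnetometer — 368 at 428 g.
Dropping magnetometer frees 105 g; slotting in acoustic recorder (253 g) lifts the total to 407 at 576 g.
Next best is acoustic recorder + gimbal camera + LiDAR unit + magnetometer at 400 (522 g) — short by 7.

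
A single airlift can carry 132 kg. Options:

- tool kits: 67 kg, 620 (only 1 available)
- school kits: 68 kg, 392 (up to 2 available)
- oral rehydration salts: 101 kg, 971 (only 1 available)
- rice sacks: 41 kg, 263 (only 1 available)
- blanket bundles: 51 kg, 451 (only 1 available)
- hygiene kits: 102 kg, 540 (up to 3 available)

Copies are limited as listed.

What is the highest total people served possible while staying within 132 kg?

1071

Greedy by ratio would take oral rehydration salts: 101 kg used, total 971.
Replace oral rehydration salts with tool kits + blanket bundles: the trade gains 100 net, giving 1071 at 118 kg.
No other feasible combination exceeds 1071.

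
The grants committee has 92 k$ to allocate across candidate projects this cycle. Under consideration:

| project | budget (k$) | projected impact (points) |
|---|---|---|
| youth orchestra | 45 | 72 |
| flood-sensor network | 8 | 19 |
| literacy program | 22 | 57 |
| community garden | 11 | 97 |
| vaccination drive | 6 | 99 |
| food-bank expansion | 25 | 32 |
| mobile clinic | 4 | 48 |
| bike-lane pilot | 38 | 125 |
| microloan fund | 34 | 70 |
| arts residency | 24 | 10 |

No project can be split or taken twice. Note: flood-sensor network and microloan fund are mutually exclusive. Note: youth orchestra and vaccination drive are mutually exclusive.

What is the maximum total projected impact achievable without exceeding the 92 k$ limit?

445

Ranking by ratio (projected impact/k$): vaccination drive 16.50, mobile clinic 12.00, community garden 8.82, bike-lane pilot 3.29.
Taking flood-sensor network + literacy program + community garden + vaccination drive + mobile clinic + bike-lane pilot: 89 k$ used, 445 in projected impact.
Every other selection either busts 92 k$ or breaks a pairing rule or fails to beat 445.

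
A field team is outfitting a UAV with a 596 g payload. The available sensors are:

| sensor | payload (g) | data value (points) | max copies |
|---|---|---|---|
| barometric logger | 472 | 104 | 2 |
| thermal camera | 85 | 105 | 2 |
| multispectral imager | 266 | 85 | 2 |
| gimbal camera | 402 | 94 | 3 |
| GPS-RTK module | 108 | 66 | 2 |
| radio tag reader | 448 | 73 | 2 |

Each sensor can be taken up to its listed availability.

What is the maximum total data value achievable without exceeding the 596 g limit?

361

Taking the top-ratio sensors first gives 2×thermal camera + 2×GPS-RTK module for 342 (386 g).
Dropping GPS-RTK module frees 108 g; slotting in multispectral imager (266 g) lifts the total to 361 at 544 g.
The spare 52 g is too small for any remaining sensor, and no exchange beats 361.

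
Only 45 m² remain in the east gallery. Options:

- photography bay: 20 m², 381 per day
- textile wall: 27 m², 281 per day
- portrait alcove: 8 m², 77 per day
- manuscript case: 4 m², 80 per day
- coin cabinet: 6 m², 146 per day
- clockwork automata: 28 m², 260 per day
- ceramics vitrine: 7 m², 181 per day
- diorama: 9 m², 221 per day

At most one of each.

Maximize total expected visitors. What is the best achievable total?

929

By expected visitors per m²: ceramics vitrine 25.86, diorama 24.56, coin cabinet 24.33, manuscript case 20.00 lead.
The ratio heuristic lands on portrait alcove + manuscript case + coin cabinet + ceramics vitrine + diorama (705) but leaves 11 m² idle.
Replace portrait alcove and manuscript case with photography bay: the trade gains 224 net, giving 929 at 42 m².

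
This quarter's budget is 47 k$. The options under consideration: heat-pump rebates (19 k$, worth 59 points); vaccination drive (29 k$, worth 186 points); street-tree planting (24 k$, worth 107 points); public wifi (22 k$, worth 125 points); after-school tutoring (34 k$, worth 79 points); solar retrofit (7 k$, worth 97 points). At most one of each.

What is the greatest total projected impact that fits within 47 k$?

283

Best packing: vaccination drive + solar retrofit — 36 k$, 283 total.
Nothing else within 47 k$ beats 283.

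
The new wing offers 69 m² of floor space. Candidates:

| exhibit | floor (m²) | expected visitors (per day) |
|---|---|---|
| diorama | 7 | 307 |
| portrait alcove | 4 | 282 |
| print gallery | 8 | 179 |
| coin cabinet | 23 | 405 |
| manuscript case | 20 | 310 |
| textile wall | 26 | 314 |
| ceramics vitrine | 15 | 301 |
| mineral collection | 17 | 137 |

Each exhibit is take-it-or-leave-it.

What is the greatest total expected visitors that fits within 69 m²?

1605

Greedy by ratio would take diorama + portrait alcove + print gallery + coin cabinet + ceramics vitrine: 57 m² used, total 1474.
Dropping print gallery frees 8 m²; slotting in manuscript case (20 m²) lifts the total to 1605 at 69 m².
The closest alternative, diorama + portrait alcove + print gallery + coin cabinet + textile wall, reaches only 1487.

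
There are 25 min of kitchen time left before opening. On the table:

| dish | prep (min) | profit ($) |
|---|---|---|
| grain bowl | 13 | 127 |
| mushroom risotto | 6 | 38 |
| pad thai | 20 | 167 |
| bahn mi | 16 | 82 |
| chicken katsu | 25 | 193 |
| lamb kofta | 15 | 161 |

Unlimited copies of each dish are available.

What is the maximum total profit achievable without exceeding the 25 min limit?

203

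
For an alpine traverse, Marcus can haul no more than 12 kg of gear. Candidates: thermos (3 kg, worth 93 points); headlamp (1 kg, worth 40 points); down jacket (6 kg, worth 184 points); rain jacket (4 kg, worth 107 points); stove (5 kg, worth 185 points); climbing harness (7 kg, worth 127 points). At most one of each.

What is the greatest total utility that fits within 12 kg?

Greedy by ratio would take thermos + headlamp + stove: 9 kg used, total 318.
Replace thermos with down jacket: the trade gains 91 net, giving 409 at 12 kg.
Next best is thermos + rain jacket + stove at 385 (12 kg) — short by 24.

409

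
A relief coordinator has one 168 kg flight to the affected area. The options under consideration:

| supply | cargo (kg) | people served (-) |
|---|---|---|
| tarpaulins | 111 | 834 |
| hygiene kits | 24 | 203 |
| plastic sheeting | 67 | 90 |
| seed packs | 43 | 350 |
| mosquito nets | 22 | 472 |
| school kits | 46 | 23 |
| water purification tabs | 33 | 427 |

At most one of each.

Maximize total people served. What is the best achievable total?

Ranking by ratio (people served/kg): mosquito nets 21.45, water purification tabs 12.94, hygiene kits 8.46, seed packs 8.14.
Taking the top-ratio supplies first gives hygiene kits + seed packs + mosquito nets + school kits + water purification tabs for 1475 (168 kg).
Replace hygiene kits and seed packs and school kits with tarpaulins: the trade gains 258 net, giving 1733 at 166 kg.
Next best is tarpaulins + hygiene kits + mosquito nets at 1509 (157 kg) — short by 224.

1733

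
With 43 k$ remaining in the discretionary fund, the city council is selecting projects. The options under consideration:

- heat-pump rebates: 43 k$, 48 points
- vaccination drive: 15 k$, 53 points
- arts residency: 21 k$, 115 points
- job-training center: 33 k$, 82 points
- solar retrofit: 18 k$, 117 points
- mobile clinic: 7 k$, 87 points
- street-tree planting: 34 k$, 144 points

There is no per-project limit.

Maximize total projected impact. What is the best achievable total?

522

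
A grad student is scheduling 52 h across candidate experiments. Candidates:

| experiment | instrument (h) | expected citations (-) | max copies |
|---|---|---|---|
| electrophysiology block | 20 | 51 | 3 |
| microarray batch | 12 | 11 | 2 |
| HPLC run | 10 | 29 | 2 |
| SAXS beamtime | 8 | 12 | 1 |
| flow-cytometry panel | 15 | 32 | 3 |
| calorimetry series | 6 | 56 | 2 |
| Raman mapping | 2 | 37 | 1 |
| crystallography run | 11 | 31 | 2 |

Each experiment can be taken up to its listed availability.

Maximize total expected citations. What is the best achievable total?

Greedy by ratio would take 2×HPLC run + 2×calorimetry series + Raman mapping + crystallography run: 45 h used, total 238.
Replace 2×HPLC run with flow-cytometry panel + crystallography run: the trade gains 5 net, giving 243 at 51 h.
No other feasible combination exceeds 243.

243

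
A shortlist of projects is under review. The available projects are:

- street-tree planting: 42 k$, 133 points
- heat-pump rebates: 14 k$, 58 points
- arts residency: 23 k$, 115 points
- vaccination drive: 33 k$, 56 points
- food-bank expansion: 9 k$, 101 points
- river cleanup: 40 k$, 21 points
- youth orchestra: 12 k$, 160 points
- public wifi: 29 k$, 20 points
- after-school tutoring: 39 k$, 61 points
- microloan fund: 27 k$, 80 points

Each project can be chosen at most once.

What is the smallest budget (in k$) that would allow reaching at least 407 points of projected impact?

Minimise k$ subject to total projected impact ≥ 407.
heat-pump rebates + arts residency + food-bank expansion + youth orchestra: 434 projected impact at 58 k$.
Below 58 k$ the best achievable stays under 407.

58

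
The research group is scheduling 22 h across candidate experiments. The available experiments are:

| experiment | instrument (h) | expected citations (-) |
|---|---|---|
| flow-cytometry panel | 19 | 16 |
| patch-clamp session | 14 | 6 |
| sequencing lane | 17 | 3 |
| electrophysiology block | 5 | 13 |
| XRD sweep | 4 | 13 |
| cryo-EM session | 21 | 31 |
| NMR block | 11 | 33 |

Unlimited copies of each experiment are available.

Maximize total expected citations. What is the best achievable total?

66

Taking the top-ratio experiments first gives 5×XRD sweep for 65 (20 h).
The 20 h tied up in 5×XRD sweep is better spent on 2×NMR block — total rises to 66 (22 h).
No other feasible combination exceeds 66.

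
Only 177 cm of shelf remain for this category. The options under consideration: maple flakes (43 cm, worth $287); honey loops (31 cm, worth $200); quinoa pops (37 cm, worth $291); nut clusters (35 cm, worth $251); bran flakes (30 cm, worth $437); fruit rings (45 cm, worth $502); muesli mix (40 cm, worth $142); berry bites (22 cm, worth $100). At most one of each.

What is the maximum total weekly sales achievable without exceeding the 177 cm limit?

1617

A density-first pass picks quinoa pops + nut clusters + bran flakes + fruit rings + berry bites — 1581 at 169 cm.
Dropping nut clusters frees 35 cm; slotting in maple flakes (43 cm) lifts the total to 1617 at 177 cm.
Runner-up quinoa pops + nut clusters + bran flakes + fruit rings + berry bites tops out at 1581.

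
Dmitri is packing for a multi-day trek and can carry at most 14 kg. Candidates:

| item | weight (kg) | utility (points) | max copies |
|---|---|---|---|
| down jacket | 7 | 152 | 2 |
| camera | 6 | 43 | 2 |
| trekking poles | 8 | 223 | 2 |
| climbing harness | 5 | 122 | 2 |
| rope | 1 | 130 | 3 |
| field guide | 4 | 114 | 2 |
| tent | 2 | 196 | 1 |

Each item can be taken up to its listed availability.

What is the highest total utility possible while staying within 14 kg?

The ratio heuristic lands on 3×rope + 2×field guide + tent (814) but leaves 1 kg idle.
Replace field guide with climbing harness: the trade gains 8 net, giving 822 at 14 kg.
No other feasible combination exceeds 822.

822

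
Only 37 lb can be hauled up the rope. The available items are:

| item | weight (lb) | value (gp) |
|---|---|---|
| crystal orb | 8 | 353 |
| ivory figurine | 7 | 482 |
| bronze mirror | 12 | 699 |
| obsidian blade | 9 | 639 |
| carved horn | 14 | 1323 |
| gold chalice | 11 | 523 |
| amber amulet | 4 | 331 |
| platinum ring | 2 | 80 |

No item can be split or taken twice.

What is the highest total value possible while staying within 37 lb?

The ratio ordering already packs tightly: ivory figurine + obsidian blade + carved horn + amber amulet + platinum ring, 36 lb, 2855.
Next best is ivory figurine + bronze mirror + carved horn + amber amulet at 2835 (37 lb) — short by 20.

2855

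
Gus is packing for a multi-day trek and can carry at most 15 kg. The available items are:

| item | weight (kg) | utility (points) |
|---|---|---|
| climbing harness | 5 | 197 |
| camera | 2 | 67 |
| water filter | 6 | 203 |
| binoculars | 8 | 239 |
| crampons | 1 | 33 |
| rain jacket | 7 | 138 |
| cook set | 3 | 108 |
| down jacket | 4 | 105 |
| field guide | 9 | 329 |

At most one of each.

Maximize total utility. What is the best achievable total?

559

By utility per kg: climbing harness 39.40, field guide 36.56, cook set 36.00, water filter 33.83 lead.
Best packing: climbing harness + crampons + field guide — 15 kg, 559 total.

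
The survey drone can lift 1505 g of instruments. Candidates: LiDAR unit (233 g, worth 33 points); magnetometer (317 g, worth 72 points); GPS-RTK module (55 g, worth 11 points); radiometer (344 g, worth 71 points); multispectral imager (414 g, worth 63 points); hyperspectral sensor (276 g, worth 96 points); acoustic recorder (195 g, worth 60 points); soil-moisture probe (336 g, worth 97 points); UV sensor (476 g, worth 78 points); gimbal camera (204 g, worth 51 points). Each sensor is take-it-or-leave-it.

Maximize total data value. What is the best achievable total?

396

A density-first pass picks magnetometer + GPS-RTK module + hyperspectral sensor + acoustic recorder + soil-moisture probe + gimbal camera — 387 at 1383 g.
Dropping GPS-RTK module and gimbal camera frees 259 g; slotting in radiometer (344 g) lifts the total to 396 at 1468 g.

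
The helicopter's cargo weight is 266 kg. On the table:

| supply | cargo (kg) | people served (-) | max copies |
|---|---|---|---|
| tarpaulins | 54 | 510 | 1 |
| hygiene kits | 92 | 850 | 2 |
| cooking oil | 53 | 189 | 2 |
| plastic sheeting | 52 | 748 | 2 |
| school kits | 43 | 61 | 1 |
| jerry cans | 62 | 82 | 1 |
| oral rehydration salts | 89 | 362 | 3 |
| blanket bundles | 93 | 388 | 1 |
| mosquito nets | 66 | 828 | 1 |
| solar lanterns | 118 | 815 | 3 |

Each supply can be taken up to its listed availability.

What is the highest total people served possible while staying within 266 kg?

3174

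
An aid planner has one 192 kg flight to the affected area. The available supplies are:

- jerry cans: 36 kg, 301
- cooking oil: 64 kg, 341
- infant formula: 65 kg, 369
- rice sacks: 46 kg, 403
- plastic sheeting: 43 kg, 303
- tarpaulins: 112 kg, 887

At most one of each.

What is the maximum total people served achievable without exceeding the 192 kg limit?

1491

Greedy by ratio would take jerry cans + infant formula + rice sacks + plastic sheeting: 190 kg used, total 1376.
Dropping infant formula and rice sacks frees 111 kg; slotting in tarpaulins (112 kg) lifts the total to 1491 at 191 kg.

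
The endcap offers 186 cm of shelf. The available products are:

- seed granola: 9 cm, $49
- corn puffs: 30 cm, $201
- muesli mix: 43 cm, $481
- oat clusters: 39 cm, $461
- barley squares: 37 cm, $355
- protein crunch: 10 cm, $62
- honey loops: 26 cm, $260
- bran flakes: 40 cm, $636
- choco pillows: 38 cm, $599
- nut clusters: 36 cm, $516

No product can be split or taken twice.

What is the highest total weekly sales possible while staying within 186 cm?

2492

Greedy by ratio would take oat clusters + honey loops + bran flakes + choco pillows + nut clusters: 179 cm used, total 2472.
Replace oat clusters with muesli mix: the trade gains 20 net, giving 2492 at 183 cm.
The spare 3 cm is too small for any remaining product, and no exchange beats 2492.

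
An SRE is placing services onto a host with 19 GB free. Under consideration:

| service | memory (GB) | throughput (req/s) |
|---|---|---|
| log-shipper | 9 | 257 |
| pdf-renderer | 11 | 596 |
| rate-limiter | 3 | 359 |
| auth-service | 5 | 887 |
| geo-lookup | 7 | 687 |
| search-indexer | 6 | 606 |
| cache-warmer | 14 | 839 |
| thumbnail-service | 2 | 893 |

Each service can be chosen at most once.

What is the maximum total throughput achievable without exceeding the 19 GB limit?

Taking the top-ratio services first gives rate-limiter + auth-service + search-indexer + thumbnail-service for 2745 (16 GB).
Dropping search-indexer frees 6 GB; slotting in geo-lookup (7 GB) lifts the total to 2826 at 17 GB.
The closest alternative, rate-limiter + auth-service + search-indexer + thumbnail-service, reaches only 2745.

2826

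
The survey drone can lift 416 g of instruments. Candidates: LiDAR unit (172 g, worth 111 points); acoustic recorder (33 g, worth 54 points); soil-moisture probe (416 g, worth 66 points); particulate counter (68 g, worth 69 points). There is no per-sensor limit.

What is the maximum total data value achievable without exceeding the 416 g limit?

648

Density check — acoustic recorder 1.64, particulate counter 1.01, LiDAR unit 0.65 are the best per g.
Taking 12×acoustic recorder: 396 g used, 648 in data value.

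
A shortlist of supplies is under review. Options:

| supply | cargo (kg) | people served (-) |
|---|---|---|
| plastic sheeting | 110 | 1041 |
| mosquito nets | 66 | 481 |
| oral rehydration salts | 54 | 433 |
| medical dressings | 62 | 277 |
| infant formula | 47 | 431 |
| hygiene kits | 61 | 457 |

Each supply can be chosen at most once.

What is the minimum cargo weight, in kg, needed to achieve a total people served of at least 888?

108

Minimise kg subject to total people served ≥ 888.
Taking infant formula + hygiene kits gives 888 (≥ 888) for 108 kg.
Any bundle with less than 108 kg falls short of 888.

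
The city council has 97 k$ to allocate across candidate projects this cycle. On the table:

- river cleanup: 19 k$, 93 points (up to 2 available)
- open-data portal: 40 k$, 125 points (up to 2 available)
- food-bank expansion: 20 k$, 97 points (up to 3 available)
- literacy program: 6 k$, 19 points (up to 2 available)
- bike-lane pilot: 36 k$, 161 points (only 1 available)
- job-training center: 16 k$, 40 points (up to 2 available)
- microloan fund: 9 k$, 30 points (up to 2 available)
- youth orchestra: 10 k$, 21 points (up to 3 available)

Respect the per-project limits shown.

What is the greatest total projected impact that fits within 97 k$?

Taking the top-ratio projects first gives 2×river cleanup + 2×food-bank expansion + 2×microloan fund for 440 (96 k$).
Replace 2×river cleanup and 2×microloan fund with food-bank expansion + bike-lane pilot: the trade gains 12 net, giving 452 at 96 k$.
That's the maximum — no swap from here does better than 452.

452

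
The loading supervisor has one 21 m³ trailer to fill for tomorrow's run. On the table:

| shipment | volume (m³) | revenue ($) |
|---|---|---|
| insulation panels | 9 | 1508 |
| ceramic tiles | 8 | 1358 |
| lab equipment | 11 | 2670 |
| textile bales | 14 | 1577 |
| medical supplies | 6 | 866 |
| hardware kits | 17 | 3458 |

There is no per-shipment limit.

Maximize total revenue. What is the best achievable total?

4178

Taking the top-ratio shipments first gives ceramic tiles + lab equipment for 4028 (19 m³).
Replace ceramic tiles with insulation panels: the trade gains 150 net, giving 4178 at 20 m³.
Every other selection either busts 21 m³ or fails to beat 4178.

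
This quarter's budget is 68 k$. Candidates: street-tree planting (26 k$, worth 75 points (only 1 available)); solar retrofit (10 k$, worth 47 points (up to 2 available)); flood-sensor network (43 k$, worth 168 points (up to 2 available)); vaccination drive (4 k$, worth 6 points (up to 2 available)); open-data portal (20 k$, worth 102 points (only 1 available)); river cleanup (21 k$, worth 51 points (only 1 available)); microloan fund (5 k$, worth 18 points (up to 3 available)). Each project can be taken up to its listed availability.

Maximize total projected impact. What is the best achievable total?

288

The ratio heuristic lands on 2×solar retrofit + 2×vaccination drive + open-data portal + 3×microloan fund (262) but leaves 5 k$ idle.
Dropping 2×solar retrofit and 2×vaccination drive and 2×microloan fund frees 38 k$; slotting in flood-sensor network (43 k$) lifts the total to 288 at 68 k$.
No other feasible combination exceeds 288.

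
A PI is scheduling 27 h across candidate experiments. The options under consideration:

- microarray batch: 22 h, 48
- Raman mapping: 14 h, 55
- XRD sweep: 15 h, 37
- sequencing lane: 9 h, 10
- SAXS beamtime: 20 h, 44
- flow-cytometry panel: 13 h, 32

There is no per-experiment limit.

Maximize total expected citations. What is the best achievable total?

Taking Raman mapping + flow-cytometry panel: 27 h used, 87 in expected citations.
No other feasible combination exceeds 87.

87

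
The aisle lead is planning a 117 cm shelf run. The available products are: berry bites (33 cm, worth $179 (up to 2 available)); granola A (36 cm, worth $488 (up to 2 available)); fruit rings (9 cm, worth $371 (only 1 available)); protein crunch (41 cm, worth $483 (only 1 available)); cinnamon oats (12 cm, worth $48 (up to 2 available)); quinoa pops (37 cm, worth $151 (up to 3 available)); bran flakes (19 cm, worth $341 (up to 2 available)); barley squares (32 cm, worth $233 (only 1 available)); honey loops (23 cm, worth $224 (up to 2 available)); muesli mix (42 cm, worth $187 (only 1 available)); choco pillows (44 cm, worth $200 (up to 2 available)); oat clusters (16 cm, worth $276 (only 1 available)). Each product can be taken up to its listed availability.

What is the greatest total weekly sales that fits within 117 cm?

1964

By weekly sales per cm: fruit rings 41.22, bran flakes 17.95, oat clusters 17.25 lead.
The ratio heuristic lands on granola A + fruit rings + cinnamon oats + 2×bran flakes + oat clusters (1865) but leaves 6 cm idle.
The 31 cm tied up in cinnamon oats and bran flakes is better spent on granola A — total rises to 1964 (116 cm).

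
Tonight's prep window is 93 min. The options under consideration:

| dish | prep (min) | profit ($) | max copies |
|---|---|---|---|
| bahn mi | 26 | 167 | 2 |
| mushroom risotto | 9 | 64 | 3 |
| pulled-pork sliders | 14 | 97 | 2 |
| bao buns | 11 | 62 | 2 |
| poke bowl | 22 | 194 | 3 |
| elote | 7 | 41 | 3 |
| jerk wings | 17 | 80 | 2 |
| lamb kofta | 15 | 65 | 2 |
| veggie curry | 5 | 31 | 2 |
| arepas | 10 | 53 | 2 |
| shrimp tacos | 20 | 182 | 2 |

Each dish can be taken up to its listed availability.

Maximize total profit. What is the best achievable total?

816

Taking mushroom risotto + 2×poke bowl + 2×shrimp tacos: 93 min used, 816 in profit.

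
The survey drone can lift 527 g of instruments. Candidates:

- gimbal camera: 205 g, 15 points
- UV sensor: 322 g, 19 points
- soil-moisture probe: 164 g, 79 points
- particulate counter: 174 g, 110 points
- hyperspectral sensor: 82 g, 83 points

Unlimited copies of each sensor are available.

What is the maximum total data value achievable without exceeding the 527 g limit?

The ratio ordering already packs tightly: 6×hyperspectral sensor, 492 g, 498.
The spare 35 g is too small for any remaining sensor, and no exchange beats 498.

498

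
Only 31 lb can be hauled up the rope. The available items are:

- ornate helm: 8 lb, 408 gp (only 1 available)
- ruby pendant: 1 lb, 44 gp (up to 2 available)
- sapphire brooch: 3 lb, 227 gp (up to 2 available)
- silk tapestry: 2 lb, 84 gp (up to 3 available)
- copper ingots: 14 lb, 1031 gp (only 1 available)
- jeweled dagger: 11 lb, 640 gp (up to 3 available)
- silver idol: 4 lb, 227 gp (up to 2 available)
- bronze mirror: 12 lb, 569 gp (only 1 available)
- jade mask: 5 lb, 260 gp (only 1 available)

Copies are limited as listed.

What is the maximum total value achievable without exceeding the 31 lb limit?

Taking 2×sapphire brooch + copper ingots + jeweled dagger: 31 lb used, 2125 in value.

2125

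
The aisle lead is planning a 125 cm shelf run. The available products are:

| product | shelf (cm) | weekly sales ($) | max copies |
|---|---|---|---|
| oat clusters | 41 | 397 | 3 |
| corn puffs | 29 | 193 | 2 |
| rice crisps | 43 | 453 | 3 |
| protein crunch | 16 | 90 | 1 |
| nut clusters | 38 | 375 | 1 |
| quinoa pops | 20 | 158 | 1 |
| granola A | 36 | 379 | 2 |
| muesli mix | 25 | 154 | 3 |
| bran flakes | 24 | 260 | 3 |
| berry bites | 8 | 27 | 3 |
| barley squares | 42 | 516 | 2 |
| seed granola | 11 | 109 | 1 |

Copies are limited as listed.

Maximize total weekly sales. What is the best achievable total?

1429

Density check — barley squares 12.29, bran flakes 10.83, rice crisps 10.53 are the best per cm.
The ratio heuristic lands on bran flakes + 2×barley squares + seed granola (1401) but leaves 6 cm idle.
Replace bran flakes and seed granola with oat clusters: the trade gains 28 net, giving 1429 at 125 cm.
Nothing else within 125 cm beats 1429.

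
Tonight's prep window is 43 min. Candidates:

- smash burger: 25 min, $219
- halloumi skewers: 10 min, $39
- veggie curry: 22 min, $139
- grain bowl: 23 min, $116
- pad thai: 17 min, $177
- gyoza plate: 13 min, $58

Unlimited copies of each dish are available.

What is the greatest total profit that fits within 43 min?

396

Filling by ratio: 2×pad thai for 354, with 9 min left unused.
The 17 min tied up in pad thai is better spent on smash burger — total rises to 396 (42 min).
No other feasible combination exceeds 396.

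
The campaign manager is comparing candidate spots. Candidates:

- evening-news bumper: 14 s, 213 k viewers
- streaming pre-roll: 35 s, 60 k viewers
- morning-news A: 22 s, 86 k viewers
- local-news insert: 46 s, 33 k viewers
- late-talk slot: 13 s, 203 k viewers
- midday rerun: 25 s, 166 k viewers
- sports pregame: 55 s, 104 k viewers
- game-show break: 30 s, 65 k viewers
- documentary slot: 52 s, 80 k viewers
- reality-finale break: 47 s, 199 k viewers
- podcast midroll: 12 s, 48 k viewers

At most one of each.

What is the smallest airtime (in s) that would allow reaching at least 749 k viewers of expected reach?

99

Minimise s subject to total expected reach ≥ 749.
Taking evening-news bumper + late-talk slot + midday rerun + reality-finale break gives 781 (≥ 749) for 99 s.
No combination under 99 s hits 749.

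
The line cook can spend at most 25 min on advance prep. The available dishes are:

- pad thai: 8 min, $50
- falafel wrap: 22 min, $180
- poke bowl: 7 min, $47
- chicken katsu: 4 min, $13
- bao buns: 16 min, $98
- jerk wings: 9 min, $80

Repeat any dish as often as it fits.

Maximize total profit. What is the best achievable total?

207

Ranking by ratio (profit/min): jerk wings 8.89, falafel wrap 8.18, poke bowl 6.71, pad thai 6.25.
The ratio ordering already packs tightly: poke bowl + 2×jerk wings, 25 min, 207.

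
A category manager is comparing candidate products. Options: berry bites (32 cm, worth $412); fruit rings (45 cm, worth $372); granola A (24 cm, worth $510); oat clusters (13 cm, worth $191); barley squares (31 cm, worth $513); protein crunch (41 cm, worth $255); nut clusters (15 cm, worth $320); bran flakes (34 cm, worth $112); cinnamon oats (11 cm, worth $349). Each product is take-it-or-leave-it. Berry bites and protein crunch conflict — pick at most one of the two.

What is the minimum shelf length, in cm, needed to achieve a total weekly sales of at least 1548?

Need the lightest bundle worth ≥ 1548.
granola A + oat clusters + barley squares + cinnamon oats reaches 1563 using 79 cm.
No combination under 79 cm hits 1548.

79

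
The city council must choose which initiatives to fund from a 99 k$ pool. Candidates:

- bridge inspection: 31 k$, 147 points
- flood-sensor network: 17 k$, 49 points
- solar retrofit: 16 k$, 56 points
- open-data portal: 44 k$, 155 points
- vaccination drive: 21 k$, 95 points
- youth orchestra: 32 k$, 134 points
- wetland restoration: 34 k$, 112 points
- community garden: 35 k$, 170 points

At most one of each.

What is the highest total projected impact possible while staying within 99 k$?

Taking the top-ratio projects first gives bridge inspection + vaccination drive + community garden for 412 (87 k$).
Dropping vaccination drive frees 21 k$; slotting in youth orchestra (32 k$) lifts the total to 451 at 98 k$.
Nothing else within 99 k$ beats 451.

451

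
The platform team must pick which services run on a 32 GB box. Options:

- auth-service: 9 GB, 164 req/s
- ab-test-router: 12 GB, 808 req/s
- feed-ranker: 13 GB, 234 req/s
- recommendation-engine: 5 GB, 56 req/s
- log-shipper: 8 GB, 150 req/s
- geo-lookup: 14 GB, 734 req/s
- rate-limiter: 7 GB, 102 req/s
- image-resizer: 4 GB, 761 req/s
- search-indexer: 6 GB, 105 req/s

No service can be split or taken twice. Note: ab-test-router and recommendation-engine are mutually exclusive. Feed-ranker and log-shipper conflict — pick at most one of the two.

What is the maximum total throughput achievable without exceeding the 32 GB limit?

2303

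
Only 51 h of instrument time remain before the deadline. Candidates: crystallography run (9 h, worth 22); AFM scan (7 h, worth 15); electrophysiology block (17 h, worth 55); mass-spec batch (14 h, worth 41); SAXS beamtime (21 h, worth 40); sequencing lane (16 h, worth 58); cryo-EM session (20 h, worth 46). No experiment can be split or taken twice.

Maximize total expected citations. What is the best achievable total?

154

By expected citations per h: sequencing lane 3.62, electrophysiology block 3.24, mass-spec batch 2.93 lead.
Taking electrophysiology block + mass-spec batch + sequencing lane: 47 h used, 154 in expected citations.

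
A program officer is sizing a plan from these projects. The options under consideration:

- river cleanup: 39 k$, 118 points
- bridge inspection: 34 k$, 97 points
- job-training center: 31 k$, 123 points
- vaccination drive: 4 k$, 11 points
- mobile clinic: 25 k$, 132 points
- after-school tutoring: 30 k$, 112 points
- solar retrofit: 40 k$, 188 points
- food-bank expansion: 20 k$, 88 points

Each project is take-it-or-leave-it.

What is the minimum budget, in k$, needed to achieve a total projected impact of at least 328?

69

Minimise k$ subject to total projected impact ≥ 328.
vaccination drive + mobile clinic + solar retrofit reaches 331 using 69 k$.
Any bundle with less than 69 k$ falls short of 328.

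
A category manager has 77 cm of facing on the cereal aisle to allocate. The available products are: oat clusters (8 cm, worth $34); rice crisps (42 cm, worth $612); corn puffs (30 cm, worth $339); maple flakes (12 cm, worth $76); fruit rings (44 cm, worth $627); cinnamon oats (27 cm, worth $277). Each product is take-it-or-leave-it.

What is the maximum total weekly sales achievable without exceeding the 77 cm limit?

The ratio heuristic lands on rice crisps + corn puffs (951) but leaves 5 cm idle.
Dropping rice crisps frees 42 cm; slotting in fruit rings (44 cm) lifts the total to 966 at 74 cm.

966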